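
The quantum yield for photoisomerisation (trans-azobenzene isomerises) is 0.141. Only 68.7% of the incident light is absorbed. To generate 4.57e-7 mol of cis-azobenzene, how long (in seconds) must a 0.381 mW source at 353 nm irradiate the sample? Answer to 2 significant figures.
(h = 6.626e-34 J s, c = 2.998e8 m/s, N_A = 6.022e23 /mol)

Photons that must be absorbed: 4.57e-7 / 0.141 = 3.241e-6 mol.
Incident photons needed: 3.241e-6 / 0.687 = 4.718e-6 mol.
Photon energy: hc/λ = 5.627e-19 J; per mole, 3.389e5 J mol⁻¹.
Energy required: 4.718e-6 × 3.389e5 = 1.599 J.
Time: 1.599 J / 0.000381 W = 4200 s.

t ≈ 4200 s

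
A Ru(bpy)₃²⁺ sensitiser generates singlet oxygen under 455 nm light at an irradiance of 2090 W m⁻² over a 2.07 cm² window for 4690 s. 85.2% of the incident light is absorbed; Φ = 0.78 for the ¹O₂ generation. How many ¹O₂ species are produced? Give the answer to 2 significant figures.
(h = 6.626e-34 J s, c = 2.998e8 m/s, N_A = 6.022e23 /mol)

3.1e21 species

Photon energy at 455 nm: hc/λ = (6.626e-34)(2.998e8)/(455e-9) = 4.366e-19 J.
Energy delivered: (2090 W m⁻²)(2.07e-4 m²)(4690 s) = 2029 J.
Photons incident: 2029 / 4.366e-19 = 4.647e21, i.e. 4.647e21/6.022e23 = 0.007717 mol.
Photons absorbed: 0.852 × 0.007717 = 0.006575 mol.
Product: Φ × n_abs = 0.78 × 0.006575 = 0.005129 mol.
As a count: 0.005129 × 6.022e23 = 3.1e21.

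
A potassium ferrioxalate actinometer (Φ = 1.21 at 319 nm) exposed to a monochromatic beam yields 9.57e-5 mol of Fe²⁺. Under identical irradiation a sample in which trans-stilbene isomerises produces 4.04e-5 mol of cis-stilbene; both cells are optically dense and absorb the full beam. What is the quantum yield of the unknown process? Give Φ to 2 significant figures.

Φ = 0.51

Photons absorbed by the actinometer: 9.57e-5 / 1.21 = 7.909e-5 mol.
Φ(unknown) = 4.04e-5 / 7.909e-5 = 0.51.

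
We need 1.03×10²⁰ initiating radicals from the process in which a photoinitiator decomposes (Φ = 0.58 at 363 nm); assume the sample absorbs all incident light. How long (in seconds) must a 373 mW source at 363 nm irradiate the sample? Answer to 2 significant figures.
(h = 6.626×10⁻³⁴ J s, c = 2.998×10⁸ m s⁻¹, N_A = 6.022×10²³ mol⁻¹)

Product: 1.03×10²⁰ / 6.022×10²³ = 1.710×10⁻⁴ mol.
Photons that must be absorbed: 1.710×10⁻⁴ / 0.58 = 2.948×10⁻⁴ mol.
Photon energy: hc/λ = 5.472×10⁻¹⁹ J; per mole, 3.295×10⁵ J mol⁻¹.
Energy required: 2.948×10⁻⁴ × 3.295×10⁵ = 97.14 J.
Time: 97.14 J / 0.373 W = 260 s.

t ≈ 260 s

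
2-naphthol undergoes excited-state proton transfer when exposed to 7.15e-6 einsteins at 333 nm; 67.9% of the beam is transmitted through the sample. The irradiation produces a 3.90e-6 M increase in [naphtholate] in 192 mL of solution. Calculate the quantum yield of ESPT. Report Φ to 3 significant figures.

Φ = 0.326

Product: (3.90e-6 M)(0.192 L) = 7.488e-7 mol.
Fraction absorbed: 1 − 67.9/100 = 0.3210.
Photons absorbed: 0.3210 × 7.15e-6 = 2.295e-6 mol.
Φ = 7.488e-7 mol / 2.295e-6 mol photons = 0.326.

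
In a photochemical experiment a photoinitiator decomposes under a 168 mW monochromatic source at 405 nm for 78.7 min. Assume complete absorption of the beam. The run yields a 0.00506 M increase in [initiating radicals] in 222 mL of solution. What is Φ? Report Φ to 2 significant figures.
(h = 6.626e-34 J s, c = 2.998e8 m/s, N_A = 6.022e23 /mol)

Product: (0.00506 M)(0.222 L) = 0.001123 mol.
Photon energy at 405 nm: hc/λ = (6.626e-34)(2.998e8)/(405e-9) = 4.905e-19 J.
Energy delivered: (168 mW)(4722 s) = 793.3 J.
Photons incident: 793.3 / 4.905e-19 = 1.617e21, i.e. 1.617e21/6.022e23 = 0.002685 mol.
Φ = 0.001123 mol / 0.002685 mol photons = 0.42.

Φ = 0.42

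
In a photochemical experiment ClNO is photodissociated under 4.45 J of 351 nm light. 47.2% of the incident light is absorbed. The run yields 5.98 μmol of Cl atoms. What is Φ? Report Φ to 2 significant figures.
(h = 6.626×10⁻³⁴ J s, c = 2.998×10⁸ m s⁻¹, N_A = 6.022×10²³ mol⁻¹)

Product: 5.98 μmol = 5.98×10⁻⁶ mol.
Photon energy at 351 nm: hc/λ = (6.626×10⁻³⁴)(2.998×10⁸)/(351×10⁻⁹) = 5.659×10⁻¹⁹ J.
Photons incident: 4.45 / 5.659×10⁻¹⁹ = 7.864×10¹⁸, i.e. 7.864×10¹⁸/6.022×10²³ = 1.306×10⁻⁵ mol.
Photons absorbed: 0.472 × 1.306×10⁻⁵ = 6.164×10⁻⁶ mol.
Φ = 5.98×10⁻⁶ mol / 6.164×10⁻⁶ mol photons = 0.97.

Φ = 0.97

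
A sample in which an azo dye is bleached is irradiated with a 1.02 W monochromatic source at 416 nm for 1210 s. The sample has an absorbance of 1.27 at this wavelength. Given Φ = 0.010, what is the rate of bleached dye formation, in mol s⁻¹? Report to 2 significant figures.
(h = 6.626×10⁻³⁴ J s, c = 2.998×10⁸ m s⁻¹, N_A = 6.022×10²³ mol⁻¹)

Photon energy at 416 nm: hc/λ = (6.626×10⁻³⁴)(2.998×10⁸)/(416×10⁻⁹) = 4.775×10⁻¹⁹ J.
Energy delivered: (1.02 W)(1210 s) = 1234 J.
Photons incident: 1234 / 4.775×10⁻¹⁹ = 2.584×10²¹, i.e. 2.584×10²¹/6.022×10²³ = 0.004291 mol.
Fraction absorbed: 1 − 10^(−1.27) = 0.9463.
Photons absorbed: 0.9463 × 0.004291 = 0.004061 mol.
Product formed: 0.010 × 0.004061 = 4.061×10⁻⁵ mol.
Rate: 4.061×10⁻⁵ / 1210 s = 3.4×10⁻⁸ mol s⁻¹.

3.4×10⁻⁸ mol s⁻¹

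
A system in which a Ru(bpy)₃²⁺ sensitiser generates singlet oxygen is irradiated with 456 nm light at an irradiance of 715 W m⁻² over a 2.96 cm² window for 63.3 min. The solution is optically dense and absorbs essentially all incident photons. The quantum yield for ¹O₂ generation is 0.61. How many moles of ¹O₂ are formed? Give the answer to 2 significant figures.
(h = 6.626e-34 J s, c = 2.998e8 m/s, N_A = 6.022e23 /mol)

Photon energy at 456 nm: hc/λ = (6.626e-34)(2.998e8)/(456e-9) = 4.356e-19 J.
Energy delivered: (715 W m⁻²)(2.96e-4 m²)(3798 s) = 803.8 J.
Photons incident: 803.8 / 4.356e-19 = 1.845e21, i.e. 1.845e21/6.022e23 = 0.003064 mol.
Product: Φ × n_abs = 0.61 × 0.003064 = 0.001869 mol.

0.0019 mol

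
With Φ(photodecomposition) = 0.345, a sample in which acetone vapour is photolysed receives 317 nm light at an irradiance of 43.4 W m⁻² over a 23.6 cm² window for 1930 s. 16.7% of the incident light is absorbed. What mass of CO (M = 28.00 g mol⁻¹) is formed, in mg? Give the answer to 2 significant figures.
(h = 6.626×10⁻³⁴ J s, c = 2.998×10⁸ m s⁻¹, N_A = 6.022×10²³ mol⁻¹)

0.85 mg

Photon energy at 317 nm: hc/λ = (6.626×10⁻³⁴)(2.998×10⁸)/(317×10⁻⁹) = 6.266×10⁻¹⁹ J.
Energy delivered: (43.4 W m⁻²)(23.6×10⁻⁴ m²)(1930 s) = 197.7 J.
Photons incident: 197.7 / 6.266×10⁻¹⁹ = 3.155×10²⁰, i.e. 3.155×10²⁰/6.022×10²³ = 5.239×10⁻⁴ mol.
Photons absorbed: 0.167 × 5.239×10⁻⁴ = 8.749×10⁻⁵ mol.
Product: Φ × n_abs = 0.345 × 8.749×10⁻⁵ = 3.018×10⁻⁵ mol.
Mass: 3.018×10⁻⁵ × 28.00 = 8.450×10⁻⁴ g = 0.85 mg.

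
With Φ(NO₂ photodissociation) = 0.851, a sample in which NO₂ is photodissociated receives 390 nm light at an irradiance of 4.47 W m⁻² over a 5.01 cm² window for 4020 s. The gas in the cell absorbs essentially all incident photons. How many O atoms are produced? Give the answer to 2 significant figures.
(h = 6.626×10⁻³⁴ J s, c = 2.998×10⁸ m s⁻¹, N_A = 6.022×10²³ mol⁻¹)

Photon energy at 390 nm: hc/λ = (6.626×10⁻³⁴)(2.998×10⁸)/(390×10⁻⁹) = 5.094×10⁻¹⁹ J.
Energy delivered: (4.47 W m⁻²)(5.01×10⁻⁴ m²)(4020 s) = 9.003 J.
Photons incident: 9.003 / 5.094×10⁻¹⁹ = 1.767×10¹⁹, i.e. 1.767×10¹⁹/6.022×10²³ = 2.934×10⁻⁵ mol.
Product: Φ × n_abs = 0.851 × 2.934×10⁻⁵ = 2.497×10⁻⁵ mol.
As a count: 2.497×10⁻⁵ × 6.022×10²³ = 1.5×10¹⁹.

1.5×10¹⁹ atoms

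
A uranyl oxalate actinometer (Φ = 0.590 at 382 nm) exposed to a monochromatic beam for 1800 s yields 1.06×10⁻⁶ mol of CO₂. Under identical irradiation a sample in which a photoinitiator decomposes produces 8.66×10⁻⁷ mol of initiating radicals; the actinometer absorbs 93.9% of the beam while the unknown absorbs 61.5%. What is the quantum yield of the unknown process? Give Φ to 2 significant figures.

Φ = 0.74

Photons absorbed by the actinometer: 1.06×10⁻⁶ / 0.590 = 1.797×10⁻⁶ mol.
Incident flux: 1.797×10⁻⁶ / 0.939 = 1.914×10⁻⁶ einstein.
Absorbed by unknown: 0.615 × 1.914×10⁻⁶ = 1.177×10⁻⁶ mol.
Φ(unknown) = 8.66×10⁻⁷ / 1.177×10⁻⁶ = 0.74.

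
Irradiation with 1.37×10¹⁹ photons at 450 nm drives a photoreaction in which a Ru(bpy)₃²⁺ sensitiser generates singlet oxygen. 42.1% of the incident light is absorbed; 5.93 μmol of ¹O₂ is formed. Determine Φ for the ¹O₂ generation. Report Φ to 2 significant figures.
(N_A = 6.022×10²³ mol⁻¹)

Product: 5.93 μmol = 5.93×10⁻⁶ mol.
Moles of photons: 1.37×10¹⁹ / 6.022×10²³ = 2.275×10⁻⁵ mol.
Photons absorbed: 0.421 × 2.275×10⁻⁵ = 9.578×10⁻⁶ mol.
Φ = 5.93×10⁻⁶ mol / 9.578×10⁻⁶ mol photons = 0.62.

Φ = 0.62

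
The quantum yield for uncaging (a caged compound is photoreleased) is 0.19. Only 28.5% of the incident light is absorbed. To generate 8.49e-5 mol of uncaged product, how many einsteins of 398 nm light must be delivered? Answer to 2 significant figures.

Photons that must be absorbed: 8.49e-5 / 0.19 = 4.468e-4 mol.
Incident photons needed: 4.468e-4 / 0.285 = 0.001568 mol.

0.0016 einstein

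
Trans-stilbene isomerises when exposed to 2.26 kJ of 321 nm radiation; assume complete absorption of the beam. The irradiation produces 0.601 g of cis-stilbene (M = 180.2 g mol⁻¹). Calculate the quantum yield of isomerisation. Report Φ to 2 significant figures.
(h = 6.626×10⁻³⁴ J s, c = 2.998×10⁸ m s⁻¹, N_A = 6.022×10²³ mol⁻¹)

Φ = 0.55

Product: 0.601 g / 180.2 g mol⁻¹ = 0.003335 mol.
Photon energy at 321 nm: hc/λ = (6.626×10⁻³⁴)(2.998×10⁸)/(321×10⁻⁹) = 6.188×10⁻¹⁹ J.
Incident energy: 2.26 kJ = 2260 J.
Photons incident: 2260 / 6.188×10⁻¹⁹ = 3.652×10²¹, i.e. 3.652×10²¹/6.022×10²³ = 0.006064 mol.
Φ = 0.003335 mol / 0.006064 mol photons = 0.55.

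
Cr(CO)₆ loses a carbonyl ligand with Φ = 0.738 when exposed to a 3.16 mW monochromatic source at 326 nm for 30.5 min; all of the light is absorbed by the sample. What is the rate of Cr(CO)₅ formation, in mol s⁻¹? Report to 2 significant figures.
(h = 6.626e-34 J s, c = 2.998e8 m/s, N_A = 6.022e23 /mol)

6.4e-9 mol s⁻¹

Photon energy at 326 nm: hc/λ = (6.626e-34)(2.998e8)/(326e-9) = 6.093e-19 J.
Energy delivered: (3.16 mW)(1830 s) = 5.783 J.
Photons incident: 5.783 / 6.093e-19 = 9.491e18, i.e. 9.491e18/6.022e23 = 1.576e-5 mol.
Product formed: 0.738 × 1.576e-5 = 1.163e-5 mol.
Rate: 1.163e-5 / 1830 s = 6.4e-9 mol s⁻¹.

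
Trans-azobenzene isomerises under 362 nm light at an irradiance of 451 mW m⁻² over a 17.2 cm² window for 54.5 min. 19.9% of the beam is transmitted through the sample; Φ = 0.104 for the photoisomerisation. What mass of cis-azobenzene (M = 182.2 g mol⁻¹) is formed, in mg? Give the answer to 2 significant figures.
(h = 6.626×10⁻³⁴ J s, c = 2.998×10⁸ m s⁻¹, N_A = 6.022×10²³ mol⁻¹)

Photon energy at 362 nm: hc/λ = (6.626×10⁻³⁴)(2.998×10⁸)/(362×10⁻⁹) = 5.487×10⁻¹⁹ J.
Energy delivered: (451 mW m⁻²)(17.2×10⁻⁴ m²)(3270 s) = 2.537 J.
Photons incident: 2.537 / 5.487×10⁻¹⁹ = 4.624×10¹⁸, i.e. 4.624×10¹⁸/6.022×10²³ = 7.679×10⁻⁶ mol.
Fraction absorbed: 1 − 19.9/100 = 0.8010.
Photons absorbed: 0.8010 × 7.679×10⁻⁶ = 6.151×10⁻⁶ mol.
Product: Φ × n_abs = 0.104 × 6.151×10⁻⁶ = 6.397×10⁻⁷ mol.
Mass: 6.397×10⁻⁷ × 182.2 = 1.166×10⁻⁴ g = 0.12 mg.

0.12 mg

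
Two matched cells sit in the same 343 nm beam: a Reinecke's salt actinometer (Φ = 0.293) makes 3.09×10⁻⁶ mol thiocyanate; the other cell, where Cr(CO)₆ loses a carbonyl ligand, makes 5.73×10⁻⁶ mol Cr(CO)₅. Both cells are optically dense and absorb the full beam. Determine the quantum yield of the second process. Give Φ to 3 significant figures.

Photons absorbed by the actinometer: 3.09×10⁻⁶ / 0.293 = 1.055×10⁻⁵ mol.
Φ(unknown) = 5.73×10⁻⁶ / 1.055×10⁻⁵ = 0.543.

Φ = 0.543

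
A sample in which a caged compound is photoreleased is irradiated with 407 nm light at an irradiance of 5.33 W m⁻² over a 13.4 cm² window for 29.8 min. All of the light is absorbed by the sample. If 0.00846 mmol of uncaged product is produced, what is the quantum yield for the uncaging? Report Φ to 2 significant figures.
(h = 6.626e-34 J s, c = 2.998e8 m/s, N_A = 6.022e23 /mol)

Φ = 0.19

Product: 0.00846 mmol = 8.46e-6 mol.
Photon energy at 407 nm: hc/λ = (6.626e-34)(2.998e8)/(407e-9) = 4.881e-19 J.
Energy delivered: (5.33 W m⁻²)(13.4e-4 m²)(1788 s) = 12.77 J.
Photons incident: 12.77 / 4.881e-19 = 2.616e19, i.e. 2.616e19/6.022e23 = 4.344e-5 mol.
Φ = 8.46e-6 mol / 4.344e-5 mol photons = 0.19.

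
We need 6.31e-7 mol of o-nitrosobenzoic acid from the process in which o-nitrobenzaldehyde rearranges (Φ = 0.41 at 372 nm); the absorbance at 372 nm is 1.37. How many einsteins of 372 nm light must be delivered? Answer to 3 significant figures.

1.61e-6 einstein

Photons that must be absorbed: 6.31e-7 / 0.41 = 1.539e-6 mol.
Fraction absorbed: 1 − 10^(−1.37) = 0.9573.
Incident photons needed: 1.539e-6 / 0.9573 = 1.608e-6 mol.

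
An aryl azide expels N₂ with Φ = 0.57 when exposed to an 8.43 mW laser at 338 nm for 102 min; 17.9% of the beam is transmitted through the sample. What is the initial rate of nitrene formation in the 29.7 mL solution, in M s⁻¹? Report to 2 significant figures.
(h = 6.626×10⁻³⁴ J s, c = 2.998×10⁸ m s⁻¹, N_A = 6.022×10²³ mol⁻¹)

3.8×10⁻⁷ M s⁻¹

Photon energy at 338 nm: hc/λ = (6.626×10⁻³⁴)(2.998×10⁸)/(338×10⁻⁹) = 5.877×10⁻¹⁹ J.
Energy delivered: (8.43 mW)(6120 s) = 51.59 J.
Photons incident: 51.59 / 5.877×10⁻¹⁹ = 8.778×10¹⁹, i.e. 8.778×10¹⁹/6.022×10²³ = 1.458×10⁻⁴ mol.
Fraction absorbed: 1 − 17.9/100 = 0.8210.
Photons absorbed: 0.8210 × 1.458×10⁻⁴ = 1.197×10⁻⁴ mol.
Product formed: 0.57 × 1.197×10⁻⁴ = 6.823×10⁻⁵ mol.
Rate: 6.823×10⁻⁵ mol / (6120 s × 0.0297 L) = 3.8×10⁻⁷ M s⁻¹.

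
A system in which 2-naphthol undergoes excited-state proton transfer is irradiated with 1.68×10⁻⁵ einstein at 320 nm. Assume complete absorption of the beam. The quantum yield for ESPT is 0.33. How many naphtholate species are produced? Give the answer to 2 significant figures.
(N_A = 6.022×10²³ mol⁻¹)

3.3×10¹⁸ species

Product: Φ × n_abs = 0.33 × 1.68×10⁻⁵ = 5.544×10⁻⁶ mol.
As a count: 5.544×10⁻⁶ × 6.022×10²³ = 3.3×10¹⁸.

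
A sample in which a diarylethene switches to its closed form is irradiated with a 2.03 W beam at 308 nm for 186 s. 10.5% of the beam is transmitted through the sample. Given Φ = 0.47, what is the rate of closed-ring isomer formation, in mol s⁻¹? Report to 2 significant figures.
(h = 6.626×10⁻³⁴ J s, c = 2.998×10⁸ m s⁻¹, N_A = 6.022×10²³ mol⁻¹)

Photon energy at 308 nm: hc/λ = (6.626×10⁻³⁴)(2.998×10⁸)/(308×10⁻⁹) = 6.450×10⁻¹⁹ J.
Energy delivered: (2.03 W)(186 s) = 377.6 J.
Photons incident: 377.6 / 6.450×10⁻¹⁹ = 5.854×10²⁰, i.e. 5.854×10²⁰/6.022×10²³ = 9.721×10⁻⁴ mol.
Fraction absorbed: 1 − 10.5/100 = 0.8950.
Photons absorbed: 0.8950 × 9.721×10⁻⁴ = 8.700×10⁻⁴ mol.
Product formed: 0.47 × 8.700×10⁻⁴ = 4.089×10⁻⁴ mol.
Rate: 4.089×10⁻⁴ / 186 s = 2.2×10⁻⁶ mol s⁻¹.

2.2×10⁻⁶ mol s⁻¹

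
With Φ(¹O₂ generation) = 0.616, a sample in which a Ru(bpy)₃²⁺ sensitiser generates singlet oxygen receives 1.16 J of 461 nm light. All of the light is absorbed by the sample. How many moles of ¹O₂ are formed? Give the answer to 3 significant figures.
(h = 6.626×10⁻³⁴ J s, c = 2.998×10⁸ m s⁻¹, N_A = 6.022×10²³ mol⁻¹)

2.75×10⁻⁶ mol

Photon energy at 461 nm: hc/λ = (6.626×10⁻³⁴)(2.998×10⁸)/(461×10⁻⁹) = 4.309×10⁻¹⁹ J.
Photons incident: 1.16 / 4.309×10⁻¹⁹ = 2.692×10¹⁸, i.e. 2.692×10¹⁸/6.022×10²³ = 4.470×10⁻⁶ mol.
Product: Φ × n_abs = 0.616 × 4.470×10⁻⁶ = 2.754×10⁻⁶ mol.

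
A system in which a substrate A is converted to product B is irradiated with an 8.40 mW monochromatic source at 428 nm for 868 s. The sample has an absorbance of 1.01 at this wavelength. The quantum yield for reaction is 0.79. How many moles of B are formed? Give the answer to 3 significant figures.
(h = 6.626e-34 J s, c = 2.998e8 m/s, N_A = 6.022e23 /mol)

Photon energy at 428 nm: hc/λ = (6.626e-34)(2.998e8)/(428e-9) = 4.641e-19 J.
Energy delivered: (8.40 mW)(868 s) = 7.291 J.
Photons incident: 7.291 / 4.641e-19 = 1.571e19, i.e. 1.571e19/6.022e23 = 2.609e-5 mol.
Fraction absorbed: 1 − 10^(−1.01) = 0.9023.
Photons absorbed: 0.9023 × 2.609e-5 = 2.354e-5 mol.
Product: Φ × n_abs = 0.79 × 2.354e-5 = 1.860e-5 mol.

1.86e-5 mol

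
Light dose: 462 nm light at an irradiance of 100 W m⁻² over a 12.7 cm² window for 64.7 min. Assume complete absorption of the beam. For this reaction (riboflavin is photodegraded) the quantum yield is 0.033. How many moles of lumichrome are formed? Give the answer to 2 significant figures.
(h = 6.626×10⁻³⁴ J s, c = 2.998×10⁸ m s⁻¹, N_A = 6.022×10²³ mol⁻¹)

Photon energy at 462 nm: hc/λ = (6.626×10⁻³⁴)(2.998×10⁸)/(462×10⁻⁹) = 4.300×10⁻¹⁹ J.
Energy delivered: (100 W m⁻²)(12.7×10⁻⁴ m²)(3882 s) = 493.0 J.
Photons incident: 493.0 / 4.300×10⁻¹⁹ = 1.147×10²¹, i.e. 1.147×10²¹/6.022×10²³ = 0.001905 mol.
Product: Φ × n_abs = 0.033 × 0.001905 = 6.287×10⁻⁵ mol.

6.3×10⁻⁵ mol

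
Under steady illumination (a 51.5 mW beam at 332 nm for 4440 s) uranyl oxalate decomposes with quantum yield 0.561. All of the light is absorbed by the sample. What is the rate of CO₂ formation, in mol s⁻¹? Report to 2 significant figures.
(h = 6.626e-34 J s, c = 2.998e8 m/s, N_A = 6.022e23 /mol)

Photon energy at 332 nm: hc/λ = (6.626e-34)(2.998e8)/(332e-9) = 5.983e-19 J.
Energy delivered: (51.5 mW)(4440 s) = 228.7 J.
Photons incident: 228.7 / 5.983e-19 = 3.822e20, i.e. 3.822e20/6.022e23 = 6.347e-4 mol.
Product formed: 0.561 × 6.347e-4 = 3.561e-4 mol.
Rate: 3.561e-4 / 4440 s = 8.0e-8 mol s⁻¹.

8.0e-8 mol s⁻¹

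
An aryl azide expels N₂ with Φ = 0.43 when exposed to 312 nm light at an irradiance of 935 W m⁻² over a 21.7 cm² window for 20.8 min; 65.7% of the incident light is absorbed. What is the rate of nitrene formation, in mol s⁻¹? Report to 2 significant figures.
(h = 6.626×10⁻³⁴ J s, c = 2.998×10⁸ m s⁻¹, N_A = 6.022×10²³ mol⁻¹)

1.5×10⁻⁶ mol s⁻¹

Photon energy at 312 nm: hc/λ = (6.626×10⁻³⁴)(2.998×10⁸)/(312×10⁻⁹) = 6.367×10⁻¹⁹ J.
Energy delivered: (935 W m⁻²)(21.7×10⁻⁴ m²)(1248 s) = 2532 J.
Photons incident: 2532 / 6.367×10⁻¹⁹ = 3.977×10²¹, i.e. 3.977×10²¹/6.022×10²³ = 0.006604 mol.
Photons absorbed: 0.657 × 0.006604 = 0.004339 mol.
Product formed: 0.43 × 0.004339 = 0.001866 mol.
Rate: 0.001866 / 1248 s = 1.5×10⁻⁶ mol s⁻¹.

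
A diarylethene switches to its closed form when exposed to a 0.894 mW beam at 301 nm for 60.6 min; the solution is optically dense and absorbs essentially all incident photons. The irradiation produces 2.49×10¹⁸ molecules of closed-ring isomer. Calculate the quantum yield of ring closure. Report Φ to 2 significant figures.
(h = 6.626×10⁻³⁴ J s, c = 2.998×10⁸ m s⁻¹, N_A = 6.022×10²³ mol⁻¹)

Φ = 0.51

Product: 2.49×10¹⁸ / 6.022×10²³ = 4.135×10⁻⁶ mol.
Photon energy at 301 nm: hc/λ = (6.626×10⁻³⁴)(2.998×10⁸)/(301×10⁻⁹) = 6.600×10⁻¹⁹ J.
Energy delivered: (0.894 mW)(3636 s) = 3.251 J.
Photons incident: 3.251 / 6.600×10⁻¹⁹ = 4.926×10¹⁸, i.e. 4.926×10¹⁸/6.022×10²³ = 8.180×10⁻⁶ mol.
Φ = 4.135×10⁻⁶ mol / 8.180×10⁻⁶ mol photons = 0.51.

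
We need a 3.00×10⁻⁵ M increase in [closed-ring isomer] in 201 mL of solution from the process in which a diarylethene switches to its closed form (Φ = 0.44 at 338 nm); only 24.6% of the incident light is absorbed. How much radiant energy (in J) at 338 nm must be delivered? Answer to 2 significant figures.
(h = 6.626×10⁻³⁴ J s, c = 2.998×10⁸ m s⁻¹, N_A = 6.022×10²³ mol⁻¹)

Product: (3.00×10⁻⁵ M)(0.201 L) = 6.030×10⁻⁶ mol.
Photons that must be absorbed: 6.030×10⁻⁶ / 0.44 = 1.370×10⁻⁵ mol.
Incident photons needed: 1.370×10⁻⁵ / 0.246 = 5.569×10⁻⁵ mol.
Photon energy: hc/λ = 5.877×10⁻¹⁹ J; per mole, 3.539×10⁵ J mol⁻¹.
Energy required: 5.569×10⁻⁵ × 3.539×10⁵ = 20 J.

20 J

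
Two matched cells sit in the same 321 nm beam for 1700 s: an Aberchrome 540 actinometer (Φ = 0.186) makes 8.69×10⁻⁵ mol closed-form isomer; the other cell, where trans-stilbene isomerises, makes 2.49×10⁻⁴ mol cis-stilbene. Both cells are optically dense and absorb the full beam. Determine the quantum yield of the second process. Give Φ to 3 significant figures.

Φ = 0.533

Photons absorbed by the actinometer: 8.69×10⁻⁵ / 0.186 = 4.672×10⁻⁴ mol.
Φ(unknown) = 2.49×10⁻⁴ / 4.672×10⁻⁴ = 0.533.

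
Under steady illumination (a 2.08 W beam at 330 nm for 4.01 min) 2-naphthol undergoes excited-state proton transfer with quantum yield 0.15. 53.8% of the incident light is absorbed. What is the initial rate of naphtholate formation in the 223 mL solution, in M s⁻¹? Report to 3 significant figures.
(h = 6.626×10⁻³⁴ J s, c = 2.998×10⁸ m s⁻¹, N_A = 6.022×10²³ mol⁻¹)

2.08×10⁻⁶ M s⁻¹

Photon energy at 330 nm: hc/λ = (6.626×10⁻³⁴)(2.998×10⁸)/(330×10⁻⁹) = 6.020×10⁻¹⁹ J.
Energy delivered: (2.08 W)(240.6 s) = 500.4 J.
Photons incident: 500.4 / 6.020×10⁻¹⁹ = 8.312×10²⁰, i.e. 8.312×10²⁰/6.022×10²³ = 0.001380 mol.
Photons absorbed: 0.538 × 0.001380 = 7.424×10⁻⁴ mol.
Product formed: 0.15 × 7.424×10⁻⁴ = 1.114×10⁻⁴ mol.
Rate: 1.114×10⁻⁴ mol / (240.6 s × 0.223 L) = 2.08×10⁻⁶ M s⁻¹.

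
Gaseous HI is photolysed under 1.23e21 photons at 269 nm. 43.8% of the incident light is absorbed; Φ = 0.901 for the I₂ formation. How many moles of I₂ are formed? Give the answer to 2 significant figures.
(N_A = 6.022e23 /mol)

Moles of photons: 1.23e21 / 6.022e23 = 0.002043 mol.
Photons absorbed: 0.438 × 0.002043 = 8.948e-4 mol.
Product: Φ × n_abs = 0.901 × 8.948e-4 = 8.062e-4 mol.

8.1e-4 mol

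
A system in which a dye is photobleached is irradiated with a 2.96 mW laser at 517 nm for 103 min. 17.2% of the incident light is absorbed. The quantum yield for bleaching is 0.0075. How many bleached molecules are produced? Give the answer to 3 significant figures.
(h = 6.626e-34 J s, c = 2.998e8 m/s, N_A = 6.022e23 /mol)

Photon energy at 517 nm: hc/λ = (6.626e-34)(2.998e8)/(517e-9) = 3.842e-19 J.
Energy delivered: (2.96 mW)(6180 s) = 18.29 J.
Photons incident: 18.29 / 3.842e-19 = 4.761e19, i.e. 4.761e19/6.022e23 = 7.906e-5 mol.
Photons absorbed: 0.172 × 7.906e-5 = 1.360e-5 mol.
Product: Φ × n_abs = 0.0075 × 1.360e-5 = 1.020e-7 mol.
As a count: 1.020e-7 × 6.022e23 = 6.14e16.

6.14e16 bleached molecules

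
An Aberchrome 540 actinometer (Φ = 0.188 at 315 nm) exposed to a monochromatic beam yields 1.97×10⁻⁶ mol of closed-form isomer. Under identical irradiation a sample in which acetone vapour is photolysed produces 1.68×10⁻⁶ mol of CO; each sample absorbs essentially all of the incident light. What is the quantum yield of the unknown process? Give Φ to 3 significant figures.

Photons absorbed by the actinometer: 1.97×10⁻⁶ / 0.188 = 1.048×10⁻⁵ mol.
Φ(unknown) = 1.68×10⁻⁶ / 1.048×10⁻⁵ = 0.160.

Φ = 0.160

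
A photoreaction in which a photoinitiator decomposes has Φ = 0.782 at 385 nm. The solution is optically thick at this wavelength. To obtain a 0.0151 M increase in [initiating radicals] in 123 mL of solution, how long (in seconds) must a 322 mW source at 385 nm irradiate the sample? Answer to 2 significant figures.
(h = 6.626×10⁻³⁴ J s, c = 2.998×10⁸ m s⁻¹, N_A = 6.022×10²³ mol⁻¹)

t ≈ 2300 s

Product: (0.0151 M)(0.123 L) = 0.001857 mol.
Photons that must be absorbed: 0.001857 / 0.782 = 0.002375 mol.
Photon energy: hc/λ = 5.160×10⁻¹⁹ J; per mole, 3.107×10⁵ J mol⁻¹.
Energy required: 0.002375 × 3.107×10⁵ = 737.9 J.
Time: 737.9 J / 0.322 W = 2300 s.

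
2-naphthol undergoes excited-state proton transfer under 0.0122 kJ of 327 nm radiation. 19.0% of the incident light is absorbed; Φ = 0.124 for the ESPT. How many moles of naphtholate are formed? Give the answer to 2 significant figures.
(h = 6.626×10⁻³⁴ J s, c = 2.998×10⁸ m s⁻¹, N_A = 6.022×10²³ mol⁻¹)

7.9×10⁻⁷ mol

Photon energy at 327 nm: hc/λ = (6.626×10⁻³⁴)(2.998×10⁸)/(327×10⁻⁹) = 6.075×10⁻¹⁹ J.
Incident energy: 0.0122 kJ = 12.2 J.
Photons incident: 12.2 / 6.075×10⁻¹⁹ = 2.008×10¹⁹, i.e. 2.008×10¹⁹/6.022×10²³ = 3.334×10⁻⁵ mol.
Photons absorbed: 0.190 × 3.334×10⁻⁵ = 6.335×10⁻⁶ mol.
Product: Φ × n_abs = 0.124 × 6.335×10⁻⁶ = 7.855×10⁻⁷ mol.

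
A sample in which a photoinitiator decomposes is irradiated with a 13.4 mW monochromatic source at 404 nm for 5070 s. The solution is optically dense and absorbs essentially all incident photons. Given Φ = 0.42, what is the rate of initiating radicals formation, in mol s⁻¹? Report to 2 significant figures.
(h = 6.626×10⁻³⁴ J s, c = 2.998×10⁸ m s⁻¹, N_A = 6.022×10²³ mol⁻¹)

1.9×10⁻⁸ mol s⁻¹

Photon energy at 404 nm: hc/λ = (6.626×10⁻³⁴)(2.998×10⁸)/(404×10⁻⁹) = 4.917×10⁻¹⁹ J.
Energy delivered: (13.4 mW)(5070 s) = 67.94 J.
Photons incident: 67.94 / 4.917×10⁻¹⁹ = 1.382×10²⁰, i.e. 1.382×10²⁰/6.022×10²³ = 2.295×10⁻⁴ mol.
Product formed: 0.42 × 2.295×10⁻⁴ = 9.639×10⁻⁵ mol.
Rate: 9.639×10⁻⁵ / 5070 s = 1.9×10⁻⁸ mol s⁻¹.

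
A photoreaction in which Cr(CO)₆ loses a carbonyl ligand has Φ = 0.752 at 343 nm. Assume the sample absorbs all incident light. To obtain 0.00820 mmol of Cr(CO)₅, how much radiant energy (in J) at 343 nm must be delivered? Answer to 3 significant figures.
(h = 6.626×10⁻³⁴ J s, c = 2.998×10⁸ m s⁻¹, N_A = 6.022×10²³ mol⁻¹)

3.80 J

Product: 0.00820 mmol = 8.20×10⁻⁶ mol.
Photons that must be absorbed: 8.20×10⁻⁶ / 0.752 = 1.090×10⁻⁵ mol.
Photon energy: hc/λ = 5.791×10⁻¹⁹ J; per mole, 3.487×10⁵ J mol⁻¹.
Energy required: 1.090×10⁻⁵ × 3.487×10⁵ = 3.80 J.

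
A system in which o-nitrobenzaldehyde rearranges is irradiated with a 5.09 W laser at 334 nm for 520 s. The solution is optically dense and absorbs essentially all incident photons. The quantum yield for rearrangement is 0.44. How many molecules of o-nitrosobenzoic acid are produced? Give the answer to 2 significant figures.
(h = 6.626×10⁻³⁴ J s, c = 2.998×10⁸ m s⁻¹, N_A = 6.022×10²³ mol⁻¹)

Photon energy at 334 nm: hc/λ = (6.626×10⁻³⁴)(2.998×10⁸)/(334×10⁻⁹) = 5.948×10⁻¹⁹ J.
Energy delivered: (5.09 W)(520 s) = 2647 J.
Photons incident: 2647 / 5.948×10⁻¹⁹ = 4.450×10²¹, i.e. 4.450×10²¹/6.022×10²³ = 0.007390 mol.
Product: Φ × n_abs = 0.44 × 0.007390 = 0.003252 mol.
As a count: 0.003252 × 6.022×10²³ = 2.0×10²¹.

2.0×10²¹ molecules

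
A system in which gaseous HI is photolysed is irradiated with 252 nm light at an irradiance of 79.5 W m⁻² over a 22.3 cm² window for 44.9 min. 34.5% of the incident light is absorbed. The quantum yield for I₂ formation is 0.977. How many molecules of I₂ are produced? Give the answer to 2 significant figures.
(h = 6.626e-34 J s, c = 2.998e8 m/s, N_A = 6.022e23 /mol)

Photon energy at 252 nm: hc/λ = (6.626e-34)(2.998e8)/(252e-9) = 7.883e-19 J.
Energy delivered: (79.5 W m⁻²)(22.3e-4 m²)(2694 s) = 477.6 J.
Photons incident: 477.6 / 7.883e-19 = 6.059e20, i.e. 6.059e20/6.022e23 = 0.001006 mol.
Photons absorbed: 0.345 × 0.001006 = 3.471e-4 mol.
Product: Φ × n_abs = 0.977 × 3.471e-4 = 3.391e-4 mol.
As a count: 3.391e-4 × 6.022e23 = 2.0e20.

2.0e20 molecules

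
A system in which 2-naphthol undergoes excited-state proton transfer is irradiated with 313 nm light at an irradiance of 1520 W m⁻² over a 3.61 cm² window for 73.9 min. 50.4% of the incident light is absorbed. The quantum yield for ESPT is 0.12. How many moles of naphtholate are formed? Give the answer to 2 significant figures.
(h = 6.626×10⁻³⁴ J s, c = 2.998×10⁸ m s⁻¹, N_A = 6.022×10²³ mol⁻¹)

3.9×10⁻⁴ mol

Photon energy at 313 nm: hc/λ = (6.626×10⁻³⁴)(2.998×10⁸)/(313×10⁻⁹) = 6.347×10⁻¹⁹ J.
Energy delivered: (1520 W m⁻²)(3.61×10⁻⁴ m²)(4434 s) = 2433 J.
Photons incident: 2433 / 6.347×10⁻¹⁹ = 3.833×10²¹, i.e. 3.833×10²¹/6.022×10²³ = 0.006365 mol.
Photons absorbed: 0.504 × 0.006365 = 0.003208 mol.
Product: Φ × n_abs = 0.12 × 0.003208 = 3.850×10⁻⁴ mol.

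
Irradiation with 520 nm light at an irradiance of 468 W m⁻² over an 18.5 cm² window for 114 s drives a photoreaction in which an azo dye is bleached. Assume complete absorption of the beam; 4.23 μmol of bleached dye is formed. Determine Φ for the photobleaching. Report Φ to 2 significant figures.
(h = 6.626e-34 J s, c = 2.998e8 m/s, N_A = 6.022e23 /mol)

Product: 4.23 μmol = 4.23e-6 mol.
Photon energy at 520 nm: hc/λ = (6.626e-34)(2.998e8)/(520e-9) = 3.820e-19 J.
Energy delivered: (468 W m⁻²)(18.5e-4 m²)(114 s) = 98.70 J.
Photons incident: 98.70 / 3.820e-19 = 2.584e20, i.e. 2.584e20/6.022e23 = 4.291e-4 mol.
Φ = 4.23e-6 mol / 4.291e-4 mol photons = 0.0099.

Φ = 0.0099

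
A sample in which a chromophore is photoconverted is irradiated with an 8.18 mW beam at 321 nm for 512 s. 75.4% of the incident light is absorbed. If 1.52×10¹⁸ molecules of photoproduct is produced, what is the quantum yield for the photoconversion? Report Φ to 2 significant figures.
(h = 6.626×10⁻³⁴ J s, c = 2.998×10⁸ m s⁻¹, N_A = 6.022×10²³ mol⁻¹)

Product: 1.52×10¹⁸ / 6.022×10²³ = 2.524×10⁻⁶ mol.
Photon energy at 321 nm: hc/λ = (6.626×10⁻³⁴)(2.998×10⁸)/(321×10⁻⁹) = 6.188×10⁻¹⁹ J.
Energy delivered: (8.18 mW)(512 s) = 4.188 J.
Photons incident: 4.188 / 6.188×10⁻¹⁹ = 6.768×10¹⁸, i.e. 6.768×10¹⁸/6.022×10²³ = 1.124×10⁻⁵ mol.
Photons absorbed: 0.754 × 1.124×10⁻⁵ = 8.475×10⁻⁶ mol.
Φ = 2.524×10⁻⁶ mol / 8.475×10⁻⁶ mol photons = 0.30.

Φ = 0.30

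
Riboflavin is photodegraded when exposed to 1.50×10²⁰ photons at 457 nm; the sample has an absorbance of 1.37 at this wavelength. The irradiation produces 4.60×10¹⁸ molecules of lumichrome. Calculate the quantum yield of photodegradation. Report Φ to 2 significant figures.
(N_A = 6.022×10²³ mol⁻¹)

Product: 4.60×10¹⁸ / 6.022×10²³ = 7.639×10⁻⁶ mol.
Moles of photons: 1.50×10²⁰ / 6.022×10²³ = 2.491×10⁻⁴ mol.
Fraction absorbed: 1 − 10^(−1.37) = 0.9573.
Photons absorbed: 0.9573 × 2.491×10⁻⁴ = 2.385×10⁻⁴ mol.
Φ = 7.639×10⁻⁶ mol / 2.385×10⁻⁴ mol photons = 0.032.

Φ = 0.032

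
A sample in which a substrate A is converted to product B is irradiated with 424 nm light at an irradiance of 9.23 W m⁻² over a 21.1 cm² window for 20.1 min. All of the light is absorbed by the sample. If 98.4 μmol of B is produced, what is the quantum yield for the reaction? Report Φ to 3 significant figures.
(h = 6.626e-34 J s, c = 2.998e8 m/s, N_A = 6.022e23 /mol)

Product: 98.4 μmol = 9.84e-5 mol.
Photon energy at 424 nm: hc/λ = (6.626e-34)(2.998e8)/(424e-9) = 4.685e-19 J.
Energy delivered: (9.23 W m⁻²)(21.1e-4 m²)(1206 s) = 23.49 J.
Photons incident: 23.49 / 4.685e-19 = 5.014e19, i.e. 5.014e19/6.022e23 = 8.326e-5 mol.
Φ = 9.84e-5 mol / 8.326e-5 mol photons = 1.18.

Φ = 1.18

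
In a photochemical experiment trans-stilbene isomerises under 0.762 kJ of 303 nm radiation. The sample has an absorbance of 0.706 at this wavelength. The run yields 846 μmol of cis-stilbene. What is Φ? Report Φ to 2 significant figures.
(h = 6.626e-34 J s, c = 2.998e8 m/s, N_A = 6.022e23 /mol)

Product: 846 μmol = 8.46e-4 mol.
Photon energy at 303 nm: hc/λ = (6.626e-34)(2.998e8)/(303e-9) = 6.556e-19 J.
Incident energy: 0.762 kJ = 762 J.
Photons incident: 762 / 6.556e-19 = 1.162e21, i.e. 1.162e21/6.022e23 = 0.001930 mol.
Fraction absorbed: 1 − 10^(−0.706) = 0.8032.
Photons absorbed: 0.8032 × 0.001930 = 0.001550 mol.
Φ = 8.46e-4 mol / 0.001550 mol photons = 0.55.

Φ = 0.55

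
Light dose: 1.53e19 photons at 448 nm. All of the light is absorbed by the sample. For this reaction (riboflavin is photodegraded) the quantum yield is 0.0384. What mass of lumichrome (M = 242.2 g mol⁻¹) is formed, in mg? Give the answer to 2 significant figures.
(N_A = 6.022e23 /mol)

Moles of photons: 1.53e19 / 6.022e23 = 2.541e-5 mol.
Product: Φ × n_abs = 0.0384 × 2.541e-5 = 9.757e-7 mol.
Mass: 9.757e-7 × 242.2 = 2.363e-4 g = 0.24 mg.

0.24 mg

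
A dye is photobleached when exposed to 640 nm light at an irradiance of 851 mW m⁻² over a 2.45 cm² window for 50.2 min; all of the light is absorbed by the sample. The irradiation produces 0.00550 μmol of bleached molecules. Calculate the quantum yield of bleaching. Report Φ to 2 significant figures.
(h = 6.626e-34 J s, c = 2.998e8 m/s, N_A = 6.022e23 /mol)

Φ = 0.0016

Product: 0.00550 μmol = 5.50e-9 mol.
Photon energy at 640 nm: hc/λ = (6.626e-34)(2.998e8)/(640e-9) = 3.104e-19 J.
Energy delivered: (851 mW m⁻²)(2.45e-4 m²)(3012 s) = 0.6280 J.
Photons incident: 0.6280 / 3.104e-19 = 2.023e18, i.e. 2.023e18/6.022e23 = 3.359e-6 mol.
Φ = 5.50e-9 mol / 3.359e-6 mol photons = 0.0016.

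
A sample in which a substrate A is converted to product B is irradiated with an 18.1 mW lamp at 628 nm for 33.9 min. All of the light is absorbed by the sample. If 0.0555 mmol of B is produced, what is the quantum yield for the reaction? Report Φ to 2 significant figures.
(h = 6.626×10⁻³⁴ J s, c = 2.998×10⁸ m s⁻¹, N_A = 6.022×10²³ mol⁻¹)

Φ = 0.29

Product: 0.0555 mmol = 5.55×10⁻⁵ mol.
Photon energy at 628 nm: hc/λ = (6.626×10⁻³⁴)(2.998×10⁸)/(628×10⁻⁹) = 3.163×10⁻¹⁹ J.
Energy delivered: (18.1 mW)(2034 s) = 36.82 J.
Photons incident: 36.82 / 3.163×10⁻¹⁹ = 1.164×10²⁰, i.e. 1.164×10²⁰/6.022×10²³ = 1.933×10⁻⁴ mol.
Φ = 5.55×10⁻⁵ mol / 1.933×10⁻⁴ mol photons = 0.29.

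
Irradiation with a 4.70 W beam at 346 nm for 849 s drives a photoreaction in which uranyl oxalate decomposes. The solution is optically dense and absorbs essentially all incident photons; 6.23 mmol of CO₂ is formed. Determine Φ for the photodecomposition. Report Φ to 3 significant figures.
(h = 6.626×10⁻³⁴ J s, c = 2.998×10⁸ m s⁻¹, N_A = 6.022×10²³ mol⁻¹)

Product: 6.23 mmol = 0.00623 mol.
Photon energy at 346 nm: hc/λ = (6.626×10⁻³⁴)(2.998×10⁸)/(346×10⁻⁹) = 5.741×10⁻¹⁹ J.
Energy delivered: (4.70 W)(849 s) = 3990 J.
Photons incident: 3990 / 5.741×10⁻¹⁹ = 6.950×10²¹, i.e. 6.950×10²¹/6.022×10²³ = 0.01154 mol.
Φ = 0.00623 mol / 0.01154 mol photons = 0.540.

Φ = 0.540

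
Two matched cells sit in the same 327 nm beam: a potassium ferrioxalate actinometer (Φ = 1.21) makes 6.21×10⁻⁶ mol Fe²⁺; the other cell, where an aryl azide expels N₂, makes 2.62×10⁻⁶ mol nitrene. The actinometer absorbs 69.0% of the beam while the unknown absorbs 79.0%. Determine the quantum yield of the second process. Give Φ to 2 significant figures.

Φ = 0.45

Photons absorbed by the actinometer: 6.21×10⁻⁶ / 1.21 = 5.132×10⁻⁶ mol.
Incident flux: 5.132×10⁻⁶ / 0.690 = 7.438×10⁻⁶ einstein.
Absorbed by unknown: 0.790 × 7.438×10⁻⁶ = 5.876×10⁻⁶ mol.
Φ(unknown) = 2.62×10⁻⁶ / 5.876×10⁻⁶ = 0.45.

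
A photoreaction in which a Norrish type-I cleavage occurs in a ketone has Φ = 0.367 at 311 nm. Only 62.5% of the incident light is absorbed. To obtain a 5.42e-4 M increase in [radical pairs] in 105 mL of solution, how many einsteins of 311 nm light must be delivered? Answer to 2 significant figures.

Product: (5.42e-4 M)(0.105 L) = 5.691e-5 mol.
Photons that must be absorbed: 5.691e-5 / 0.367 = 1.551e-4 mol.
Incident photons needed: 1.551e-4 / 0.625 = 2.482e-4 mol.

2.5e-4 einstein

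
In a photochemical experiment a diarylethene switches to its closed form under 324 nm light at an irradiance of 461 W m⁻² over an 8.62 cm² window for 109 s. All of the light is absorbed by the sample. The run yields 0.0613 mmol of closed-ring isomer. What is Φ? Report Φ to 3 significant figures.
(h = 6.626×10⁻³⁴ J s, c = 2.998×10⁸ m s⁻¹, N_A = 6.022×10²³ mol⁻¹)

Φ = 0.523

Product: 0.0613 mmol = 6.13×10⁻⁵ mol.
Photon energy at 324 nm: hc/λ = (6.626×10⁻³⁴)(2.998×10⁸)/(324×10⁻⁹) = 6.131×10⁻¹⁹ J.
Energy delivered: (461 W m⁻²)(8.62×10⁻⁴ m²)(109 s) = 43.31 J.
Photons incident: 43.31 / 6.131×10⁻¹⁹ = 7.064×10¹⁹, i.e. 7.064×10¹⁹/6.022×10²³ = 1.173×10⁻⁴ mol.
Φ = 6.13×10⁻⁵ mol / 1.173×10⁻⁴ mol photons = 0.523.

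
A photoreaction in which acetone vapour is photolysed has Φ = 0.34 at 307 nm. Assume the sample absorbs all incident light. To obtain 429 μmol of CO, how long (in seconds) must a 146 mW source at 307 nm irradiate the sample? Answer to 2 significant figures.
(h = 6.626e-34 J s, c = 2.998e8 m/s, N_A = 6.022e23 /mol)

t ≈ 3400 s

Product: 429 μmol = 4.29e-4 mol.
Photons that must be absorbed: 4.29e-4 / 0.34 = 0.001262 mol.
Photon energy: hc/λ = 6.471e-19 J; per mole, 3.897e5 J mol⁻¹.
Energy required: 0.001262 × 3.897e5 = 491.8 J.
Time: 491.8 J / 0.146 W = 3400 s.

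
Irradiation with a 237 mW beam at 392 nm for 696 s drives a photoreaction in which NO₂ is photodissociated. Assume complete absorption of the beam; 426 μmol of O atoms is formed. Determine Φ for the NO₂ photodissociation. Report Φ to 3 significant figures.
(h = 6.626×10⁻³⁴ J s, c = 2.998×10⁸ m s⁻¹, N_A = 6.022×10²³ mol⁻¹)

Φ = 0.788

Product: 426 μmol = 4.26×10⁻⁴ mol.
Photon energy at 392 nm: hc/λ = (6.626×10⁻³⁴)(2.998×10⁸)/(392×10⁻⁹) = 5.068×10⁻¹⁹ J.
Energy delivered: (237 mW)(696 s) = 165.0 J.
Photons incident: 165.0 / 5.068×10⁻¹⁹ = 3.256×10²⁰, i.e. 3.256×10²⁰/6.022×10²³ = 5.407×10⁻⁴ mol.
Φ = 4.26×10⁻⁴ mol / 5.407×10⁻⁴ mol photons = 0.788.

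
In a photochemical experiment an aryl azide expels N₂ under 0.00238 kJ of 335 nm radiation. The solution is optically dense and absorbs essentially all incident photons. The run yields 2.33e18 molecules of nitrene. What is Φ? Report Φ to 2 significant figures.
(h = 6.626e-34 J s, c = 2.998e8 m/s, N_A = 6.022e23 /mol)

Φ = 0.58

Product: 2.33e18 / 6.022e23 = 3.869e-6 mol.
Photon energy at 335 nm: hc/λ = (6.626e-34)(2.998e8)/(335e-9) = 5.930e-19 J.
Incident energy: 0.00238 kJ = 2.38 J.
Photons incident: 2.38 / 5.930e-19 = 4.013e18, i.e. 4.013e18/6.022e23 = 6.664e-6 mol.
Φ = 3.869e-6 mol / 6.664e-6 mol photons = 0.58.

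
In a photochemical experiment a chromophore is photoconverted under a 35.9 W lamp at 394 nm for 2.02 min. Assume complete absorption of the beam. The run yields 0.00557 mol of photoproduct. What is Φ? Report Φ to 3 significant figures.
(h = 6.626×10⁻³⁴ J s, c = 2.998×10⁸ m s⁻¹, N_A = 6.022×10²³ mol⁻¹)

Photon energy at 394 nm: hc/λ = (6.626×10⁻³⁴)(2.998×10⁸)/(394×10⁻⁹) = 5.042×10⁻¹⁹ J.
Energy delivered: (35.9 W)(121.2 s) = 4351 J.
Photons incident: 4351 / 5.042×10⁻¹⁹ = 8.630×10²¹, i.e. 8.630×10²¹/6.022×10²³ = 0.01433 mol.
Φ = 0.00557 mol / 0.01433 mol photons = 0.389.

Φ = 0.389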